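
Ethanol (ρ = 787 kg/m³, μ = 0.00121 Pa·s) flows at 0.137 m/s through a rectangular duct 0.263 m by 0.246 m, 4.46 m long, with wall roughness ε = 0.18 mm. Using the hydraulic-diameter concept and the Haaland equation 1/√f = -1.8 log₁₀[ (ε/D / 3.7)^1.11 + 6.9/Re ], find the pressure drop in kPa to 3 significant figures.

Hydraulic diameter D_h = 4A/P = 4·(0.263·0.246)/(2·(0.263+0.246)) = 0.2588/1.018 = 0.2542 m.
Re = ρVD_h/μ = 787·0.137·0.2542/0.00121 = 2.265e+04.
ε/D_h = 0.00018/0.2542 = 0.000708; Haaland gives 1/√f = -1.8 log₁₀[7.46e-05+0.000305] = 6.158, so f = 0.02637.
ΔP = f(L/D_h)(ρV²/2) = 0.02637·4.46/0.2542·7.386 = 3.417 Pa.
ΔP = 0.00342 kPa.

ΔP ≈ 0.00342 kPa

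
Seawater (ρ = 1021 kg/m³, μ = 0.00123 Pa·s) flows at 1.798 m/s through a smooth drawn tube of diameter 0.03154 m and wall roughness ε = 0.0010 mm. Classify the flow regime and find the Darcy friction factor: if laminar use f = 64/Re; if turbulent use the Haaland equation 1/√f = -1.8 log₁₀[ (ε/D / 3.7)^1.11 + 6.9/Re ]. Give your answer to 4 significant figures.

Re = ρVD/μ = 1021·1.798·0.03154/0.00123 = 4.707e+04.
Re > 4000 → turbulent. ε/D = 1e-06/0.03154 = 3.17e-05; Haaland: 1/√f = -1.8 log₁₀[2.37e-06 + 0.000147] = 6.888, so f = 0.02107.

f ≈ 0.02107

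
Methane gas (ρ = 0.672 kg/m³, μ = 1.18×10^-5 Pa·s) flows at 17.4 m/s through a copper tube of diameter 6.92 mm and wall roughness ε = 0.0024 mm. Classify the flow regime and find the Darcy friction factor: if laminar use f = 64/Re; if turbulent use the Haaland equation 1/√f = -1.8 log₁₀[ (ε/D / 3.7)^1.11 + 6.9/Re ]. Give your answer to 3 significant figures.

Re = ρVD/μ = 0.672·17.4·0.00692/1.18e-05 = 6857.
Re > 4000 → turbulent. ε/D = 2.4e-06/0.00692 = 0.000347; Haaland: 1/√f = -1.8 log₁₀[3.38e-05 + 0.00101] = 5.369, so f = 0.03469.

f ≈ 0.0347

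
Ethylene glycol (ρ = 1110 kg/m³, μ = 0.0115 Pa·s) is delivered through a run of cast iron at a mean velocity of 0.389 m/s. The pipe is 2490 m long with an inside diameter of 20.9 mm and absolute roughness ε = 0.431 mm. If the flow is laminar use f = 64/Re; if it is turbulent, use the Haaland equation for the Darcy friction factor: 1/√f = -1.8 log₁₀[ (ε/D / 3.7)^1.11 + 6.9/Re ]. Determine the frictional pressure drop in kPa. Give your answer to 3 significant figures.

Reynolds number Re = ρVD/μ = 1110 · 0.389 · 0.0209 / 0.0115 = 784.7.
Re < 2300 → laminar flow, so f = 64/Re = 64/784.7 = 0.08156 (the turbulent correlation is not needed).
Darcy-Weisbach: ΔP = f(L/D)(ρV²/2) = 0.08156·(2490/0.0209)·(1110·0.389²/2) = 0.08156·1.191e+05·83.98 = 8.16e+05 Pa.
ΔP = 8.16e+05 Pa = 816 kPa.

ΔP ≈ 816 kPa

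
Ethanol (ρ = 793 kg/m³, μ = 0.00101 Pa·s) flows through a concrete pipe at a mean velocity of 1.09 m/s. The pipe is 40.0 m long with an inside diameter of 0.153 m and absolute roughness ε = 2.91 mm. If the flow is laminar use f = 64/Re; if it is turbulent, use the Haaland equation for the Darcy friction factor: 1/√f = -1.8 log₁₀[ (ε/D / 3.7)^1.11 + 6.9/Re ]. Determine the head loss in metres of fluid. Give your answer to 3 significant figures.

Reynolds number Re = ρVD/μ = 793 · 1.09 · 0.153 / 0.00101 = 1.309e+05.
Re > 4000 → turbulent. Relative roughness ε/D = 0.00291/0.153 = 0.019. Haaland: 1/√f = -1.8 log₁₀[(0.019/3.7)^1.11 + 6.9/1.309e+05] = -1.8 log₁₀[0.00288 + 5.27e-05] = 4.559, so f = 0.04811.
Darcy-Weisbach: ΔP = f(L/D)(ρV²/2) = 0.04811·(40/0.153)·(793·1.09²/2) = 0.04811·261.4·471.1 = 5925 Pa.
Head loss h_f = ΔP/(ρg) = 5925/(793·9.81) = 0.762 m.

h_f ≈ 0.762 m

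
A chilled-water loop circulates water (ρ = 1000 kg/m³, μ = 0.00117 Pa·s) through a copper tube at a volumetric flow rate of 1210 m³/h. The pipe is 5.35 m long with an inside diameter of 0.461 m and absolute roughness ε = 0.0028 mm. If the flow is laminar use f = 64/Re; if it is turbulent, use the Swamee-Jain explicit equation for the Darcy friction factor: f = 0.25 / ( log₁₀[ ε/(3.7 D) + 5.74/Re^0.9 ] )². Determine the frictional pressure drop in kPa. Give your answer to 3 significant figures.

Q = 1210 m³/h = 1210/3600 = 0.3361 m³/s.
Cross-sectional area A = πD²/4 = π(0.461)²/4 = 0.1669 m²; mean velocity V = Q/A = 0.3361/0.1669 = 2.014 m/s.
Reynolds number Re = ρVD/μ = 1000 · 2.014 · 0.461 / 0.00117 = 7.934e+05.
Re > 4000 → turbulent. Relative roughness ε/D = 2.8e-06/0.461 = 6.07e-06. Swamee-Jain: f = 0.25/(log₁₀[6.07e-06/3.7 + 5.74/7.934e+05^0.9])² = 0.25/(log₁₀[1.64e-06 + 2.81e-05])² = 0.25/(-4.526)² = 0.0122.
Darcy-Weisbach: ΔP = f(L/D)(ρV²/2) = 0.0122·(5.35/0.461)·(1000·2.014²/2) = 0.0122·11.61·2027 = 287.2 Pa.
ΔP = 287.2 Pa = 0.287 kPa.

ΔP ≈ 0.287 kPa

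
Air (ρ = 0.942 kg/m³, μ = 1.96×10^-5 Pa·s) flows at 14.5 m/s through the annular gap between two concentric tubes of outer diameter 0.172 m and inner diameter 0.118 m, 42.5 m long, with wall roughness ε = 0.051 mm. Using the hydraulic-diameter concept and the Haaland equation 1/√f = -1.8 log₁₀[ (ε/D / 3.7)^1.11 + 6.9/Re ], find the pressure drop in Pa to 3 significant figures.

ΔP ≈ 1920 Pa

Hydraulic diameter D_h = 4A/P = D_o - D_i = 0.172 - 0.118 = 0.054 m.
Re = ρVD_h/μ = 0.942·14.5·0.054/1.96e-05 = 3.763e+04.
ε/D_h = 5.1e-05/0.054 = 0.000944; Haaland gives 1/√f = -1.8 log₁₀[0.000103+0.000183] = 6.378, so f = 0.02458.
ΔP = f(L/D_h)(ρV²/2) = 0.02458·42.5/0.054·99.03 = 1916 Pa.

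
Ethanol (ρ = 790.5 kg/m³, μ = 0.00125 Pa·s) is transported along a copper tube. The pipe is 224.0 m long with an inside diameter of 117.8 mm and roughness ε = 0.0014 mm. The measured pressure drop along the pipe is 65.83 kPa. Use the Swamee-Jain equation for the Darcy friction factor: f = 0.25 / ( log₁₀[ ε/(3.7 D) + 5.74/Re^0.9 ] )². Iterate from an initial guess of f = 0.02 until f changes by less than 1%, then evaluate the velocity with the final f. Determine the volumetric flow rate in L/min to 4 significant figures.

Q ≈ 1527 L/min

Rearranging Darcy-Weisbach: V = √(2·ΔP·D/(f·L·ρ)). With ε/D = 1.4e-06/0.1178 = 1.19e-05, iterate starting from f = 0.02:
  f = 0.02 → V = √(2·6.583e+04·0.1178/(0.02·224·790.5)) = 2.093 m/s; Re = ρVD/μ = 1.559e+05; f → 0.01641
  f = 0.01641 → V = 2.31 m/s; Re = 1.721e+05; f → 0.0161
  f = 0.0161 → V = 2.333 m/s; Re = 1.738e+05; f → 0.01607
Converged (Δf/f < 1%). With the final f = 0.01607: V = √(2·6.583e+04·0.1178/(0.01607·224·790.5)) = 2.335 m/s.
Q = V·A = 2.335·(π/4·0.1178²) = 0.02545 m³/s = 1527 L/min.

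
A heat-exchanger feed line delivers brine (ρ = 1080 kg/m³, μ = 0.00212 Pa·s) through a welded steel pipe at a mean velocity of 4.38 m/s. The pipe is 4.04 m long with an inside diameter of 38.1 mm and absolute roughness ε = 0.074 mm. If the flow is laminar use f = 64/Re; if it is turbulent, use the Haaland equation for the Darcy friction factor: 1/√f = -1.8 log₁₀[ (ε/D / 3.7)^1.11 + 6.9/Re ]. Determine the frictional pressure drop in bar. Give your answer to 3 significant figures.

ΔP ≈ 0.275 bar

Reynolds number Re = ρVD/μ = 1080 · 4.38 · 0.0381 / 0.00212 = 8.501e+04.
Re > 4000 → turbulent. Relative roughness ε/D = 7.4e-05/0.0381 = 0.00194. Haaland: 1/√f = -1.8 log₁₀[(0.00194/3.7)^1.11 + 6.9/8.501e+04] = -1.8 log₁₀[0.000229 + 8.12e-05] = 6.316, so f = 0.02507.
Darcy-Weisbach: ΔP = f(L/D)(ρV²/2) = 0.02507·(4.04/0.0381)·(1080·4.38²/2) = 0.02507·106·1.036e+04 = 2.754e+04 Pa.
ΔP = 2.754e+04 Pa = 0.275 bar.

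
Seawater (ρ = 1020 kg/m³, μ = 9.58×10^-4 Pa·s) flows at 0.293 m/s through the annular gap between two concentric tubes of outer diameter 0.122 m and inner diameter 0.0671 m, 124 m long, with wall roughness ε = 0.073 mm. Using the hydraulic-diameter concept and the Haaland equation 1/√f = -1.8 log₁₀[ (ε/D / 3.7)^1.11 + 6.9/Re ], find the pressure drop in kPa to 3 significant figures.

Hydraulic diameter D_h = 4A/P = D_o - D_i = 0.122 - 0.0671 = 0.0549 m.
Re = ρVD_h/μ = 1020·0.293·0.0549/0.000958 = 1.713e+04.
ε/D_h = 7.3e-05/0.0549 = 0.00133; Haaland gives 1/√f = -1.8 log₁₀[0.00015+0.000403] = 5.863, so f = 0.02909.
ΔP = f(L/D_h)(ρV²/2) = 0.02909·124/0.0549·43.78 = 2877 Pa.
ΔP = 2.88 kPa.

ΔP ≈ 2.88 kPa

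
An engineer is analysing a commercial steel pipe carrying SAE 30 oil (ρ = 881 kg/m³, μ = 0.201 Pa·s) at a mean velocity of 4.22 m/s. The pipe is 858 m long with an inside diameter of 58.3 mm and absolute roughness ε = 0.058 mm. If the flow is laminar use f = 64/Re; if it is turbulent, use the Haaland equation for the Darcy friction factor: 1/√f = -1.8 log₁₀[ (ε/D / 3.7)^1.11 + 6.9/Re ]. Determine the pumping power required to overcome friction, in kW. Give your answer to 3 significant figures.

P ≈ 77.2 kW

Reynolds number Re = ρVD/μ = 881 · 4.22 · 0.0583 / 0.201 = 1078.
Re < 2300 → laminar flow, so f = 64/Re = 64/1078 = 0.05935 (the turbulent correlation is not needed).
Darcy-Weisbach: ΔP = f(L/D)(ρV²/2) = 0.05935·(858/0.0583)·(881·4.22²/2) = 0.05935·1.472e+04·7845 = 6.852e+06 Pa.
Q = V·A = 4.22·0.002669 = 0.01127 m³/s.
Pumping power P = QΔP = 0.01127·6.852e+06 = 77190 W = 77.2 kW.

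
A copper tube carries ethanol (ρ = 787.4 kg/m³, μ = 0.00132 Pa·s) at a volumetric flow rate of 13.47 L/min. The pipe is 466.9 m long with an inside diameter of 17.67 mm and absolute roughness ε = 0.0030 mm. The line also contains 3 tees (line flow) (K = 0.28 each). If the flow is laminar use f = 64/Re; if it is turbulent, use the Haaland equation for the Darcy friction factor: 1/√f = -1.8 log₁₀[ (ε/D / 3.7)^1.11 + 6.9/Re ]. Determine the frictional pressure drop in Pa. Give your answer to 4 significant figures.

ΔP ≈ 273800 Pa

Q = 13.47 L/min = 13.47/60000 = 0.0002245 m³/s.
Cross-sectional area A = πD²/4 = π(0.01767)²/4 = 0.0002452 m²; mean velocity V = Q/A = 0.0002245/0.0002452 = 0.9155 m/s.
Reynolds number Re = ρVD/μ = 787.4 · 0.9155 · 0.01767 / 0.00132 = 9650.
Re > 4000 → turbulent. Relative roughness ε/D = 3e-06/0.01767 = 0.00017. Haaland: 1/√f = -1.8 log₁₀[(0.00017/3.7)^1.11 + 6.9/9650] = -1.8 log₁₀[1.53e-05 + 0.000715] = 5.646, so f = 0.03137.
Total minor-loss coefficient ΣK = 3·0.28 = 0.84.
ΔP = [f·L/D + ΣK]·(ρV²/2) = [0.03137·466.9/0.01767 + 0.84]·(787.4·0.9155²/2) = [829 + 0.84]·330 = 2.738e+05 Pa.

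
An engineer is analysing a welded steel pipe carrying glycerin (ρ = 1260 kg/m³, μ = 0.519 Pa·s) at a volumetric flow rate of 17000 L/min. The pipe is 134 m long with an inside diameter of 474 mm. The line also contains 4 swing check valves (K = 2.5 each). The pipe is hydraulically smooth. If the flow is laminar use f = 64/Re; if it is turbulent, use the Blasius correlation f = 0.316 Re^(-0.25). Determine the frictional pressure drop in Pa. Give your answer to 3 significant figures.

Q = 17000 L/min = 17000/60000 = 0.2833 m³/s.
Cross-sectional area A = πD²/4 = π(0.474)²/4 = 0.1765 m²; mean velocity V = Q/A = 0.2833/0.1765 = 1.606 m/s.
Reynolds number Re = ρVD/μ = 1260 · 1.606 · 0.474 / 0.519 = 1848.
Re < 2300 → laminar flow, so f = 64/Re = 64/1848 = 0.03464 (the turbulent correlation is not needed).
Total minor-loss coefficient ΣK = 4·2.5 = 10.
ΔP = [f·L/D + ΣK]·(ρV²/2) = [0.03464·134/0.474 + 10]·(1260·1.606²/2) = [9.792 + 10]·1624 = 3.215e+04 Pa.

ΔP ≈ 32100 Pa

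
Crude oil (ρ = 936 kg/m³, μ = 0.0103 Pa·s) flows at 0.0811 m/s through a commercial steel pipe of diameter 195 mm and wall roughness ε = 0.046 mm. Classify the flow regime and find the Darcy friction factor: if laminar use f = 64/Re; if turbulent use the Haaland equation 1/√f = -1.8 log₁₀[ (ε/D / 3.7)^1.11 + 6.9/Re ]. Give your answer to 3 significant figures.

Re = ρVD/μ = 936·0.0811·0.195/0.0103 = 1437.
Re < 2300 → laminar, so f = 64/Re = 0.04453 (roughness is irrelevant in laminar flow).

f ≈ 0.0445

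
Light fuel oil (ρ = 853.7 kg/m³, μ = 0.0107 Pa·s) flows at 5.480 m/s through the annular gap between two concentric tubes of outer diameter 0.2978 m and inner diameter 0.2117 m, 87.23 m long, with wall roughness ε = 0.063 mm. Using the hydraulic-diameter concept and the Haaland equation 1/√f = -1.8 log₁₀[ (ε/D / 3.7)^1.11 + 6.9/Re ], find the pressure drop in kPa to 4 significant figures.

Hydraulic diameter D_h = 4A/P = D_o - D_i = 0.2978 - 0.2117 = 0.0861 m.
Re = ρVD_h/μ = 853.7·5.48·0.0861/0.0107 = 3.764e+04.
ε/D_h = 6.3e-05/0.0861 = 0.000732; Haaland gives 1/√f = -1.8 log₁₀[7.74e-05+0.000183] = 6.451, so f = 0.02403.
ΔP = f(L/D_h)(ρV²/2) = 0.02403·87.23/0.0861·1.282e+04 = 3.121e+05 Pa.
ΔP = 312.1 kPa.

ΔP ≈ 312.1 kPa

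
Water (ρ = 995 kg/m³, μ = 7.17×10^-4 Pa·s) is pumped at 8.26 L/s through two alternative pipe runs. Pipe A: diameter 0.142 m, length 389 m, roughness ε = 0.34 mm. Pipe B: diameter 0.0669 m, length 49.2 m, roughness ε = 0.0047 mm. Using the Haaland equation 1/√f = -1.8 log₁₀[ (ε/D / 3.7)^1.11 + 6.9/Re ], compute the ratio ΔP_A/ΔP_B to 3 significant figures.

ΔP_A/ΔP_B ≈ 0.302

Pipe A: V = Q/A = 0.00826/0.01584 = 0.5216 m/s; Re = 1.028e+05; ε/D = 0.00239; Haaland → f = 0.02595; ΔP_A = f(L/D)(ρV²/2) = 9620 Pa.
Pipe B: V = Q/A = 0.00826/0.003515 = 2.35 m/s; Re = 2.182e+05; ε/D = 7.03e-05; Haaland → f = 0.01575; ΔP_B = f(L/D)(ρV²/2) = 3.181e+04 Pa.
ΔP_A/ΔP_B = 9620/3.181e+04 = 0.302.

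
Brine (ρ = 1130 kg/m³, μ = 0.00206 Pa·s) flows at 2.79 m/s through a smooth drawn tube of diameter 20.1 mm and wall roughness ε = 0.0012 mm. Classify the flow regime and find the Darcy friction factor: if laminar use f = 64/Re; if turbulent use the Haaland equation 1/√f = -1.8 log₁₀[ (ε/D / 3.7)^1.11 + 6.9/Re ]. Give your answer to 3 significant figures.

f ≈ 0.0233

Re = ρVD/μ = 1130·2.79·0.0201/0.00206 = 3.076e+04.
Re > 4000 → turbulent. ε/D = 1.2e-06/0.0201 = 5.97e-05; Haaland: 1/√f = -1.8 log₁₀[4.79e-06 + 0.000224] = 6.552, so f = 0.02329.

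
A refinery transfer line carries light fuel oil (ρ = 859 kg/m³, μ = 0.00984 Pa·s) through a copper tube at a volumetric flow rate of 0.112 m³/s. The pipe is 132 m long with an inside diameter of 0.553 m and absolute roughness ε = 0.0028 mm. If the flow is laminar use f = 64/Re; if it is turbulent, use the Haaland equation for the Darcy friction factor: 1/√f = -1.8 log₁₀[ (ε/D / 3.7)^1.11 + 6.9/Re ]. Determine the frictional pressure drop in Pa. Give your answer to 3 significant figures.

ΔP ≈ 557 Pa

Cross-sectional area A = πD²/4 = π(0.553)²/4 = 0.2402 m²; mean velocity V = Q/A = 0.112/0.2402 = 0.4663 m/s.
Reynolds number Re = ρVD/μ = 859 · 0.4663 · 0.553 / 0.00984 = 2.251e+04.
Re > 4000 → turbulent. Relative roughness ε/D = 2.8e-06/0.553 = 5.06e-06. Haaland: 1/√f = -1.8 log₁₀[(5.06e-06/3.7)^1.11 + 6.9/2.251e+04] = -1.8 log₁₀[3.1e-07 + 0.000307] = 6.324, so f = 0.02501.
Darcy-Weisbach: ΔP = f(L/D)(ρV²/2) = 0.02501·(132/0.553)·(859·0.4663²/2) = 0.02501·238.7·93.39 = 557.5 Pa.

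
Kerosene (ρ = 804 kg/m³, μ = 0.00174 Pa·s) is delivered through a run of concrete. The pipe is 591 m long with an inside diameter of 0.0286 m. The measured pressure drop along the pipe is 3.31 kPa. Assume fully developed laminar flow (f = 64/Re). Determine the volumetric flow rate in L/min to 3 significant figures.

For laminar flow, f = 64/Re with Re = ρVD/μ, so Darcy-Weisbach reduces to ΔP = 32μLV/D². Solving for V: V = ΔP·D²/(32μL) = 3310·(0.0286)²/(32·0.00174·591) = 0.08228 m/s.
Check: Re = ρVD/μ = 804·0.08228·0.0286/0.00174 = 1087 < 2300, so the laminar assumption holds.
Q = V·A = 0.08228·(π/4·0.0286²) = 5.286e-05 m³/s = 3.17 L/min.

Q ≈ 3.17 L/min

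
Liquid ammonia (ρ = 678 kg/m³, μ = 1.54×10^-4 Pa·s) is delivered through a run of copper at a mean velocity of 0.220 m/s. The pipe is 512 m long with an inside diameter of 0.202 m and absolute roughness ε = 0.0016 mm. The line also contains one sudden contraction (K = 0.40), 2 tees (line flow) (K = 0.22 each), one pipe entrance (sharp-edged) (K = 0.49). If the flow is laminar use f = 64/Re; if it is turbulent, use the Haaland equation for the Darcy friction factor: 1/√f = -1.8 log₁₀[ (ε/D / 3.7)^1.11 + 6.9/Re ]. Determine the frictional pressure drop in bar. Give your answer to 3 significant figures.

ΔP ≈ 0.00671 bar

Reynolds number Re = ρVD/μ = 678 · 0.22 · 0.202 / 0.000154 = 1.957e+05.
Re > 4000 → turbulent. Relative roughness ε/D = 1.6e-06/0.202 = 7.92e-06. Haaland: 1/√f = -1.8 log₁₀[(7.92e-06/3.7)^1.11 + 6.9/1.957e+05] = -1.8 log₁₀[5.09e-07 + 3.53e-05] = 8.004, so f = 0.01561.
Total minor-loss coefficient ΣK = 1·0.4 + 2·0.22 + 1·0.49 = 1.33.
ΔP = [f·L/D + ΣK]·(ρV²/2) = [0.01561·512/0.202 + 1.33]·(678·0.22²/2) = [39.57 + 1.33]·16.41 = 671.1 Pa.
ΔP = 671.1 Pa = 0.00671 bar.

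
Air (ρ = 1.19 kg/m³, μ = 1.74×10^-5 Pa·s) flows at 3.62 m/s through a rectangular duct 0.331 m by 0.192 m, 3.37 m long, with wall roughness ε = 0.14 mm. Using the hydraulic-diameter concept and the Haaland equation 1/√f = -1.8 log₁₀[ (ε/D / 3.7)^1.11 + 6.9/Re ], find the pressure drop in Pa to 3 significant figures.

ΔP ≈ 2.36 Pa

Hydraulic diameter D_h = 4A/P = 4·(0.331·0.192)/(2·(0.331+0.192)) = 0.2542/1.046 = 0.243 m.
Re = ρVD_h/μ = 1.19·3.62·0.243/1.74e-05 = 6.017e+04.
ε/D_h = 0.00014/0.243 = 0.000576; Haaland gives 1/√f = -1.8 log₁₀[5.93e-05+0.000115] = 6.767, so f = 0.02184.
ΔP = f(L/D_h)(ρV²/2) = 0.02184·3.37/0.243·7.797 = 2.361 Pa.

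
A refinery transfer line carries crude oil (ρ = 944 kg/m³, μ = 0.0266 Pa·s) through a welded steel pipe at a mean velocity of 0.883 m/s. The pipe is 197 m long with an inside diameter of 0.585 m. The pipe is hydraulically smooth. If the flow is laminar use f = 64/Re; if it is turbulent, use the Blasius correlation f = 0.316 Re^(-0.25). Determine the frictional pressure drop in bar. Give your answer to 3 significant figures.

ΔP ≈ 0.0337 bar

Reynolds number Re = ρVD/μ = 944 · 0.883 · 0.585 / 0.0266 = 1.833e+04.
Re > 4000 → turbulent. Smooth-pipe (Blasius): f = 0.316 Re^(-0.25) = 0.316/(1.833e+04)^0.25 = 0.02716.
Darcy-Weisbach: ΔP = f(L/D)(ρV²/2) = 0.02716·(197/0.585)·(944·0.883²/2) = 0.02716·336.8·368 = 3366 Pa.
ΔP = 3366 Pa = 0.0337 bar.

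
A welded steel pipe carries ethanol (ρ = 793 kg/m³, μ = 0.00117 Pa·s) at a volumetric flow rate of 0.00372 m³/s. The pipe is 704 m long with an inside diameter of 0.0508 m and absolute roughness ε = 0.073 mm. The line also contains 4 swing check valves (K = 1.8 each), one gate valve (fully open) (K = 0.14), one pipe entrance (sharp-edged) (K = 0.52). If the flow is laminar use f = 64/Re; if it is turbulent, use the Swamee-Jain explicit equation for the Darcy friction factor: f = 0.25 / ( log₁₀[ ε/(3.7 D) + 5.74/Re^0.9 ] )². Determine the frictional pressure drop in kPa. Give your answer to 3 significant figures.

ΔP ≈ 468 kPa

Cross-sectional area A = πD²/4 = π(0.0508)²/4 = 0.002027 m²; mean velocity V = Q/A = 0.00372/0.002027 = 1.835 m/s.
Reynolds number Re = ρVD/μ = 793 · 1.835 · 0.0508 / 0.00117 = 6.319e+04.
Re > 4000 → turbulent. Relative roughness ε/D = 7.3e-05/0.0508 = 0.00144. Swamee-Jain: f = 0.25/(log₁₀[0.00144/3.7 + 5.74/6.319e+04^0.9])² = 0.25/(log₁₀[0.000388 + 0.000274])² = 0.25/(-3.179)² = 0.02474.
Total minor-loss coefficient ΣK = 4·1.8 + 1·0.14 + 1·0.52 = 7.86.
ΔP = [f·L/D + ΣK]·(ρV²/2) = [0.02474·704/0.0508 + 7.86]·(793·1.835²/2) = [342.9 + 7.86]·1336 = 4.685e+05 Pa.
ΔP = 4.685e+05 Pa = 468 kPa.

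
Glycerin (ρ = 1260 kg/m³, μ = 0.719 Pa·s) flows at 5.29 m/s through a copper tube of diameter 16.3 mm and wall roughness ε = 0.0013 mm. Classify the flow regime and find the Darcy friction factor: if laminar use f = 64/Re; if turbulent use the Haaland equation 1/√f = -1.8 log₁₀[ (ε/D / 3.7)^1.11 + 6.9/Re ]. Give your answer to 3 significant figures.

Re = ρVD/μ = 1260·5.29·0.0163/0.719 = 151.1.
Re < 2300 → laminar, so f = 64/Re = 0.4235 (roughness is irrelevant in laminar flow).

f ≈ 0.424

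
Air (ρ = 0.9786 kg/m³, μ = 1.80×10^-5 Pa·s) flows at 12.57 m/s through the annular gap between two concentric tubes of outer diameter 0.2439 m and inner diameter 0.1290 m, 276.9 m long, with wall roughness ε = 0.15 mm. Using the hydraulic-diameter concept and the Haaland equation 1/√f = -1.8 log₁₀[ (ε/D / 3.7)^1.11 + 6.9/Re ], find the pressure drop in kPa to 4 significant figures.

ΔP ≈ 4.367 kPa

Hydraulic diameter D_h = 4A/P = D_o - D_i = 0.2439 - 0.129 = 0.1149 m.
Re = ρVD_h/μ = 0.9786·12.57·0.1149/1.8e-05 = 7.852e+04.
ε/D_h = 0.00015/0.1149 = 0.00131; Haaland gives 1/√f = -1.8 log₁₀[0.000147+8.79e-05] = 6.532, so f = 0.02344.
ΔP = f(L/D_h)(ρV²/2) = 0.02344·276.9/0.1149·77.31 = 4367 Pa.
ΔP = 4.367 kPa.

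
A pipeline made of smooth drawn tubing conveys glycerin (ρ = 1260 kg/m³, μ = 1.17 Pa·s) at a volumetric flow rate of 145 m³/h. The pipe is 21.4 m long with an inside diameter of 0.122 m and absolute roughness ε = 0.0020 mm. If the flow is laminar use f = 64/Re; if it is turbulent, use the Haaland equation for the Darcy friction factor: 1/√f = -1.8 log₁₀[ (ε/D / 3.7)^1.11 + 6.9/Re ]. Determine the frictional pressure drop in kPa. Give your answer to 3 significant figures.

ΔP ≈ 185 kPa

Q = 145 m³/h = 145/3600 = 0.04028 m³/s.
Cross-sectional area A = πD²/4 = π(0.122)²/4 = 0.01169 m²; mean velocity V = Q/A = 0.04028/0.01169 = 3.446 m/s.
Reynolds number Re = ρVD/μ = 1260 · 3.446 · 0.122 / 1.17 = 452.7.
Re < 2300 → laminar flow, so f = 64/Re = 64/452.7 = 0.1414 (the turbulent correlation is not needed).
Darcy-Weisbach: ΔP = f(L/D)(ρV²/2) = 0.1414·(21.4/0.122)·(1260·3.446²/2) = 0.1414·175.4·7479 = 1.855e+05 Pa.
ΔP = 1.855e+05 Pa = 185 kPa.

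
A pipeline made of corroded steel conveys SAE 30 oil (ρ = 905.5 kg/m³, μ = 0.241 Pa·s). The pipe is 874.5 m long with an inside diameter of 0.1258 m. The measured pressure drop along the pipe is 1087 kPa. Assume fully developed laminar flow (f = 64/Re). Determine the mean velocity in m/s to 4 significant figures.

V ≈ 2.551 m/s

For laminar flow, f = 64/Re with Re = ρVD/μ, so Darcy-Weisbach reduces to ΔP = 32μLV/D². Solving for V: V = ΔP·D²/(32μL) = 1.087e+06·(0.1258)²/(32·0.241·874.5) = 2.551 m/s.
Check: Re = ρVD/μ = 905.5·2.551·0.1258/0.241 = 1206 < 2300, so the laminar assumption holds.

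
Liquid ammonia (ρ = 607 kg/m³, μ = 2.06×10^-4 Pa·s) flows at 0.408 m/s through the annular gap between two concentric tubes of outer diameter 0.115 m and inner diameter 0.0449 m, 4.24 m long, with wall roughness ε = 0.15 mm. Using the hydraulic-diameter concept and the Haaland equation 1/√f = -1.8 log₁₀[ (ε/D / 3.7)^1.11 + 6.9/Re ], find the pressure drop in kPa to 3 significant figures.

ΔP ≈ 0.0782 kPa

Hydraulic diameter D_h = 4A/P = D_o - D_i = 0.115 - 0.0449 = 0.0701 m.
Re = ρVD_h/μ = 607·0.408·0.0701/0.000206 = 8.428e+04.
ε/D_h = 0.00015/0.0701 = 0.00214; Haaland gives 1/√f = -1.8 log₁₀[0.000255+8.19e-05] = 6.251, so f = 0.02559.
ΔP = f(L/D_h)(ρV²/2) = 0.02559·4.24/0.0701·50.52 = 78.2 Pa.
ΔP = 0.0782 kPa.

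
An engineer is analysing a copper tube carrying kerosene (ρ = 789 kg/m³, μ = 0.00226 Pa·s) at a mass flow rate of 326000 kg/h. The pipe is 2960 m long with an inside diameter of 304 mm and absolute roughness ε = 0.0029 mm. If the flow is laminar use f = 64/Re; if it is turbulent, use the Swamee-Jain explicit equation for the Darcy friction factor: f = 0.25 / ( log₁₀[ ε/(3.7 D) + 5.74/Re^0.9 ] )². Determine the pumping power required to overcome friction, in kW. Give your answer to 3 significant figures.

P ≈ 17.8 kW

ṁ = 326000 kg/h = 326000/3600 = 90.56 kg/s.
A = πD²/4 = π(0.304)²/4 = 0.07258 m²; mean velocity V = ṁ/(ρA) = 90.56/(789 · 0.07258) = 1.581 m/s.
Reynolds number Re = ρVD/μ = 789 · 1.581 · 0.304 / 0.00226 = 1.678e+05.
Re > 4000 → turbulent. Relative roughness ε/D = 2.9e-06/0.304 = 9.54e-06. Swamee-Jain: f = 0.25/(log₁₀[9.54e-06/3.7 + 5.74/1.678e+05^0.9])² = 0.25/(log₁₀[2.58e-06 + 0.000114])² = 0.25/(-3.934)² = 0.01616.
Darcy-Weisbach: ΔP = f(L/D)(ρV²/2) = 0.01616·(2960/0.304)·(789·1.581²/2) = 0.01616·9737·986.4 = 1.552e+05 Pa.
Q = ṁ/ρ = 90.56/789 = 0.1148 m³/s.
Pumping power P = QΔP = 0.1148·1.552e+05 = 17810 W = 17.8 kW.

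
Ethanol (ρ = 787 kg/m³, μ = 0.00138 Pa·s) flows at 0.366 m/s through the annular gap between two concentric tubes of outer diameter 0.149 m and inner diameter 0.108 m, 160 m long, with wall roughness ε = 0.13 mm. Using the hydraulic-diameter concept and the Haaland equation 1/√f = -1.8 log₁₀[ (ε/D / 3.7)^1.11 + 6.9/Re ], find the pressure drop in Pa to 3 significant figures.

Hydraulic diameter D_h = 4A/P = D_o - D_i = 0.149 - 0.108 = 0.041 m.
Re = ρVD_h/μ = 787·0.366·0.041/0.00138 = 8558.
ε/D_h = 0.00013/0.041 = 0.00317; Haaland gives 1/√f = -1.8 log₁₀[0.000394+0.000806] = 5.257, so f = 0.03618.
ΔP = f(L/D_h)(ρV²/2) = 0.03618·160/0.041·52.71 = 7443 Pa.

ΔP ≈ 7440 Pa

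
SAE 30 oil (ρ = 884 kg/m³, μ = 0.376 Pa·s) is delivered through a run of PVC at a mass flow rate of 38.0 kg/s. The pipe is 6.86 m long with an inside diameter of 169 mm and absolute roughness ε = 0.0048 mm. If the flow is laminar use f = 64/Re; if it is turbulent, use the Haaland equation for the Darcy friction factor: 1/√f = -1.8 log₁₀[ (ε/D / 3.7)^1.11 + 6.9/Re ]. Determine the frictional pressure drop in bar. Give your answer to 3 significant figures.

A = πD²/4 = π(0.169)²/4 = 0.02243 m²; mean velocity V = ṁ/(ρA) = 38/(884 · 0.02243) = 1.916 m/s.
Reynolds number Re = ρVD/μ = 884 · 1.916 · 0.169 / 0.376 = 761.4.
Re < 2300 → laminar flow, so f = 64/Re = 64/761.4 = 0.08405 (the turbulent correlation is not needed).
Darcy-Weisbach: ΔP = f(L/D)(ρV²/2) = 0.08405·(6.86/0.169)·(884·1.916²/2) = 0.08405·40.59·1623 = 5538 Pa.
ΔP = 5538 Pa = 0.0554 bar.

ΔP ≈ 0.0554 bar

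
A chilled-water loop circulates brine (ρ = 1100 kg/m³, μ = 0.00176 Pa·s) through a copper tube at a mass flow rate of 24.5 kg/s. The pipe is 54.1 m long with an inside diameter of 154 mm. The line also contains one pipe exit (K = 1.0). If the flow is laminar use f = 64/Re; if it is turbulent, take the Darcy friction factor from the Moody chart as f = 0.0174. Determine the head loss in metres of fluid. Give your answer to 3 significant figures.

A = πD²/4 = π(0.154)²/4 = 0.01863 m²; mean velocity V = ṁ/(ρA) = 24.5/(1100 · 0.01863) = 1.196 m/s.
Reynolds number Re = ρVD/μ = 1100 · 1.196 · 0.154 / 0.00176 = 1.151e+05.
Re > 4000 → turbulent; use the Moody-chart value f = 0.0174.
Total minor-loss coefficient ΣK = 1·1 = 1.
ΔP = [f·L/D + ΣK]·(ρV²/2) = [0.0174·54.1/0.154 + 1]·(1100·1.196²/2) = [6.113 + 1]·786.4 = 5593 Pa.
Head loss h_f = ΔP/(ρg) = 5593/(1100·9.81) = 0.518 m.

h_f ≈ 0.518 m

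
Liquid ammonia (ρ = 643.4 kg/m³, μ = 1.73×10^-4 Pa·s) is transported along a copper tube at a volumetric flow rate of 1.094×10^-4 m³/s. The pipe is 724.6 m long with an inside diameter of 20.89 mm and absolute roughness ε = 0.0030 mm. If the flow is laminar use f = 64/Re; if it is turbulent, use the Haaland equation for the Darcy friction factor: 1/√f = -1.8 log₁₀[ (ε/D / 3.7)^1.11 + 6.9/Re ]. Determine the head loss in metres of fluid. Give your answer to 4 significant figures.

h_f ≈ 4.446 m

Cross-sectional area A = πD²/4 = π(0.02089)²/4 = 0.0003427 m²; mean velocity V = Q/A = 0.0001094/0.0003427 = 0.3192 m/s.
Reynolds number Re = ρVD/μ = 643.4 · 0.3192 · 0.02089 / 0.000173 = 2.48e+04.
Re > 4000 → turbulent. Relative roughness ε/D = 3e-06/0.02089 = 0.000144. Haaland: 1/√f = -1.8 log₁₀[(0.000144/3.7)^1.11 + 6.9/2.48e+04] = -1.8 log₁₀[1.27e-05 + 0.000278] = 6.365, so f = 0.02468.
Darcy-Weisbach: ΔP = f(L/D)(ρV²/2) = 0.02468·(724.6/0.02089)·(643.4·0.3192²/2) = 0.02468·3.469e+04·32.78 = 2.806e+04 Pa.
Head loss h_f = ΔP/(ρg) = 2.806e+04/(643.4·9.81) = 4.446 m.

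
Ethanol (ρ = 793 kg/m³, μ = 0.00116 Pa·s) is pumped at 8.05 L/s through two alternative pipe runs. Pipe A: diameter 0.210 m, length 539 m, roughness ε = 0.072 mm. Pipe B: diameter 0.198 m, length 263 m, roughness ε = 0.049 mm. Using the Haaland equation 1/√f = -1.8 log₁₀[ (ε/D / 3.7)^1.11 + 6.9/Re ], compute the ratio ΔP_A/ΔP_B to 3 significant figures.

Pipe A: V = Q/A = 0.00805/0.03464 = 0.2324 m/s; Re = 3.337e+04; ε/D = 0.000343; Haaland → f = 0.02356; ΔP_A = f(L/D)(ρV²/2) = 1295 Pa.
Pipe B: V = Q/A = 0.00805/0.03079 = 0.2614 m/s; Re = 3.539e+04; ε/D = 0.000247; Haaland → f = 0.02303; ΔP_B = f(L/D)(ρV²/2) = 828.9 Pa.
ΔP_A/ΔP_B = 1295/828.9 = 1.56.

ΔP_A/ΔP_B ≈ 1.56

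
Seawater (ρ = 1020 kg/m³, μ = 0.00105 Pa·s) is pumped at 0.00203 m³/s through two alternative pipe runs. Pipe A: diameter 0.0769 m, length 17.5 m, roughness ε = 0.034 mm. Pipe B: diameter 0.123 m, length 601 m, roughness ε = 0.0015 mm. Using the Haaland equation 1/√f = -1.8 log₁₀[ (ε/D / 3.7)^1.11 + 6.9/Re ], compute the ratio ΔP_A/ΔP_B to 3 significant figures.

ΔP_A/ΔP_B ≈ 0.284

Pipe A: V = Q/A = 0.00203/0.004645 = 0.4371 m/s; Re = 3.265e+04; ε/D = 0.000442; Haaland → f = 0.02391; ΔP_A = f(L/D)(ρV²/2) = 530.2 Pa.
Pipe B: V = Q/A = 0.00203/0.01188 = 0.1708 m/s; Re = 2.041e+04; ε/D = 1.22e-05; Haaland → f = 0.02563; ΔP_B = f(L/D)(ρV²/2) = 1864 Pa.
ΔP_A/ΔP_B = 530.2/1864 = 0.284.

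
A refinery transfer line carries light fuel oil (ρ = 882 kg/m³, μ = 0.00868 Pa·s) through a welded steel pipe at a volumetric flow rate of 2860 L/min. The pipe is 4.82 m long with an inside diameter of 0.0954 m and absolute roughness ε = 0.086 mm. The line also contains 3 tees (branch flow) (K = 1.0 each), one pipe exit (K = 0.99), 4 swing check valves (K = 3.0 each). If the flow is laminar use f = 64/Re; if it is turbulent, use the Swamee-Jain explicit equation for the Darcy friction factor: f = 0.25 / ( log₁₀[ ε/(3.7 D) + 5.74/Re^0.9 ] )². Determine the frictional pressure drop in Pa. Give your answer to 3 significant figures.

ΔP ≈ 336000 Pa

Q = 2860 L/min = 2860/60000 = 0.04767 m³/s.
Cross-sectional area A = πD²/4 = π(0.0954)²/4 = 0.007148 m²; mean velocity V = Q/A = 0.04767/0.007148 = 6.668 m/s.
Reynolds number Re = ρVD/μ = 882 · 6.668 · 0.0954 / 0.00868 = 6.464e+04.
Re > 4000 → turbulent. Relative roughness ε/D = 8.6e-05/0.0954 = 0.000901. Swamee-Jain: f = 0.25/(log₁₀[0.000901/3.7 + 5.74/6.464e+04^0.9])² = 0.25/(log₁₀[0.000244 + 0.000269])² = 0.25/(-3.29)² = 0.02309.
Total minor-loss coefficient ΣK = 3·1 + 1·0.99 + 4·3 = 16.
ΔP = [f·L/D + ΣK]·(ρV²/2) = [0.02309·4.82/0.0954 + 16]·(882·6.668²/2) = [1.167 + 16]·1.961e+04 = 3.365e+05 Pa.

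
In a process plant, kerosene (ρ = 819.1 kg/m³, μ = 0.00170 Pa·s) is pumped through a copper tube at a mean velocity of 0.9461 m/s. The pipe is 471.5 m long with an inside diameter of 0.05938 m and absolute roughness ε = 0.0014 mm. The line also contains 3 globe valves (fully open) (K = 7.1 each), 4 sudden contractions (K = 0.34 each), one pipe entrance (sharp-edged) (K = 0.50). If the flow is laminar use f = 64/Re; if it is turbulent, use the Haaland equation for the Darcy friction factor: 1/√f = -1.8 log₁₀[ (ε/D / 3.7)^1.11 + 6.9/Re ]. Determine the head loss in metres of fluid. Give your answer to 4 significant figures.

h_f ≈ 9.728 m

Reynolds number Re = ρVD/μ = 819.1 · 0.9461 · 0.05938 / 0.0017 = 2.707e+04.
Re > 4000 → turbulent. Relative roughness ε/D = 1.4e-06/0.05938 = 2.36e-05. Haaland: 1/√f = -1.8 log₁₀[(2.36e-05/3.7)^1.11 + 6.9/2.707e+04] = -1.8 log₁₀[1.71e-06 + 0.000255] = 6.463, so f = 0.02394.
Total minor-loss coefficient ΣK = 3·7.1 + 4·0.34 + 1·0.5 = 23.2.
ΔP = [f·L/D + ΣK]·(ρV²/2) = [0.02394·471.5/0.05938 + 23.2]·(819.1·0.9461²/2) = [190.1 + 23.2]·366.6 = 7.817e+04 Pa.
Head loss h_f = ΔP/(ρg) = 7.817e+04/(819.1·9.81) = 9.728 m.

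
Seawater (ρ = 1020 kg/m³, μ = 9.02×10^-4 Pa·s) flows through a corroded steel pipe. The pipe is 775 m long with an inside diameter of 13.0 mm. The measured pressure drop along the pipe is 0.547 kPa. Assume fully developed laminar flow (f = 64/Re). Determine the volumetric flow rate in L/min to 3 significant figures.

Q ≈ 0.0329 L/min

For laminar flow, f = 64/Re with Re = ρVD/μ, so Darcy-Weisbach reduces to ΔP = 32μLV/D². Solving for V: V = ΔP·D²/(32μL) = 547·(0.013)²/(32·0.000902·775) = 0.004133 m/s.
Check: Re = ρVD/μ = 1020·0.004133·0.013/0.000902 = 60.75 < 2300, so the laminar assumption holds.
Q = V·A = 0.004133·(π/4·0.013²) = 5.485e-07 m³/s = 0.0329 L/min.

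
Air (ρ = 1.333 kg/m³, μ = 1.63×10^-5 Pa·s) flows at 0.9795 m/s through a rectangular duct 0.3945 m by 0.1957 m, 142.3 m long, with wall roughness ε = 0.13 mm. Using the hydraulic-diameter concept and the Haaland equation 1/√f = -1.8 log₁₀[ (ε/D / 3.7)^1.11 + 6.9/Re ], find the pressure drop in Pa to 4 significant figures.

ΔP ≈ 9.175 Pa

Hydraulic diameter D_h = 4A/P = 4·(0.3945·0.1957)/(2·(0.3945+0.1957)) = 0.3088/1.18 = 0.2616 m.
Re = ρVD_h/μ = 1.333·0.9795·0.2616/1.63e-05 = 2.096e+04.
ε/D_h = 0.00013/0.2616 = 0.000497; Haaland gives 1/√f = -1.8 log₁₀[5.04e-05+0.000329] = 6.157, so f = 0.02638.
ΔP = f(L/D_h)(ρV²/2) = 0.02638·142.3/0.2616·0.6395 = 9.175 Pa.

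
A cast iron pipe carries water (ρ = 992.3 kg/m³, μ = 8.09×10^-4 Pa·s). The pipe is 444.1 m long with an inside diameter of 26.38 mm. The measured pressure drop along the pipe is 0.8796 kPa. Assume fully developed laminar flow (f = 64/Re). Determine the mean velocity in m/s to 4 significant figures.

For laminar flow, f = 64/Re with Re = ρVD/μ, so Darcy-Weisbach reduces to ΔP = 32μLV/D². Solving for V: V = ΔP·D²/(32μL) = 879.6·(0.02638)²/(32·0.000809·444.1) = 0.05324 m/s.
Check: Re = ρVD/μ = 992.3·0.05324·0.02638/0.000809 = 1723 < 2300, so the laminar assumption holds.

V ≈ 0.05324 m/s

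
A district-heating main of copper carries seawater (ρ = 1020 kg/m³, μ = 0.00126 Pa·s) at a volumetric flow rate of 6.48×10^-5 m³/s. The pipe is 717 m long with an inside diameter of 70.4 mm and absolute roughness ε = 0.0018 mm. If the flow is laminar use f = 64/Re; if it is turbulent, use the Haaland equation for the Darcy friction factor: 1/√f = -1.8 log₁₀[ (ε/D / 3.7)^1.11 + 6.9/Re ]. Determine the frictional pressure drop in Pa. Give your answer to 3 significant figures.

ΔP ≈ 97.1 Pa

Cross-sectional area A = πD²/4 = π(0.0704)²/4 = 0.003893 m²; mean velocity V = Q/A = 6.48e-05/0.003893 = 0.01665 m/s.
Reynolds number Re = ρVD/μ = 1020 · 0.01665 · 0.0704 / 0.00126 = 948.7.
Re < 2300 → laminar flow, so f = 64/Re = 64/948.7 = 0.06746 (the turbulent correlation is not needed).
Darcy-Weisbach: ΔP = f(L/D)(ρV²/2) = 0.06746·(717/0.0704)·(1020·0.01665²/2) = 0.06746·1.018e+04·0.1413 = 97.1 Pa.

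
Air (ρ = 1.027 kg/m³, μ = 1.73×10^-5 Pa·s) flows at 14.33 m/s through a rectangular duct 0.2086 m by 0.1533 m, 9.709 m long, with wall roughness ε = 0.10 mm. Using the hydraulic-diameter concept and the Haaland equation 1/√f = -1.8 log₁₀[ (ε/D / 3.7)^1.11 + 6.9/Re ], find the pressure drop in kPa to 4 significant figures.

Hydraulic diameter D_h = 4A/P = 4·(0.2086·0.1533)/(2·(0.2086+0.1533)) = 0.1279/0.7238 = 0.1767 m.
Re = ρVD_h/μ = 1.027·14.33·0.1767/1.73e-05 = 1.503e+05.
ε/D_h = 0.0001/0.1767 = 0.000566; Haaland gives 1/√f = -1.8 log₁₀[5.82e-05+4.59e-05] = 7.169, so f = 0.01946.
ΔP = f(L/D_h)(ρV²/2) = 0.01946·9.709/0.1767·105.4 = 112.7 Pa.
ΔP = 0.1127 kPa.

ΔP ≈ 0.1127 kPa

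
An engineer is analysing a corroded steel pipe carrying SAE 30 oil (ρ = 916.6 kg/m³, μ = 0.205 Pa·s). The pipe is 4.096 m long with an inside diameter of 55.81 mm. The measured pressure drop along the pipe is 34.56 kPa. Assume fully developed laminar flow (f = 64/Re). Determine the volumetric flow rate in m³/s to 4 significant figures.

Q ≈ 0.009800 m³/s

For laminar flow, f = 64/Re with Re = ρVD/μ, so Darcy-Weisbach reduces to ΔP = 32μLV/D². Solving for V: V = ΔP·D²/(32μL) = 3.456e+04·(0.05581)²/(32·0.205·4.096) = 4.006 m/s.
Check: Re = ρVD/μ = 916.6·4.006·0.05581/0.205 = 999.7 < 2300, so the laminar assumption holds.
Q = V·A = 4.006·(π/4·0.05581²) = 0.0098 m³/s = 0.009800 m³/s.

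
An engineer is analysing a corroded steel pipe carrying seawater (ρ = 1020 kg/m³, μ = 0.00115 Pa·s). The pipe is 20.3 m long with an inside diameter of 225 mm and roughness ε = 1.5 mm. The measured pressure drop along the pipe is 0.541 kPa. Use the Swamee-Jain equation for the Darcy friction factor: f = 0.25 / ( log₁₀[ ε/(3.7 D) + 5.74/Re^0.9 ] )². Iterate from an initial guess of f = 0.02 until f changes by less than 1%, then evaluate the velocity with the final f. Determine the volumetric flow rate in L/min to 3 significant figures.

Rearranging Darcy-Weisbach: V = √(2·ΔP·D/(f·L·ρ)). With ε/D = 0.0015/0.225 = 0.00667, iterate starting from f = 0.02:
  f = 0.02 → V = √(2·541·0.225/(0.02·20.3·1020)) = 0.7667 m/s; Re = ρVD/μ = 1.53e+05; f → 0.0339
  f = 0.0339 → V = 0.5889 m/s; Re = 1.175e+05; f → 0.03409
Converged (Δf/f < 1%). With the final f = 0.03409: V = √(2·541·0.225/(0.03409·20.3·1020)) = 0.5873 m/s.
Q = V·A = 0.5873·(π/4·0.225²) = 0.02335 m³/s = 1400 L/min.

Q ≈ 1400 L/min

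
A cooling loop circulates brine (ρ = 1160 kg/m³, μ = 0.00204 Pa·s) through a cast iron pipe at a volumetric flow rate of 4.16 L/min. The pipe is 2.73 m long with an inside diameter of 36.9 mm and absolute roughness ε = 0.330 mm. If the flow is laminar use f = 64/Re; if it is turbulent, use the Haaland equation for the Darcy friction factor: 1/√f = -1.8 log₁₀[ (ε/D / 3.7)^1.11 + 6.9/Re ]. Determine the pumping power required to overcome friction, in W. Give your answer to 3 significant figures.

P ≈ 5.88×10^-4 W

Q = 4.16 L/min = 4.16/60000 = 6.933e-05 m³/s.
Cross-sectional area A = πD²/4 = π(0.0369)²/4 = 0.001069 m²; mean velocity V = Q/A = 6.933e-05/0.001069 = 0.06483 m/s.
Reynolds number Re = ρVD/μ = 1160 · 0.06483 · 0.0369 / 0.00204 = 1360.
Re < 2300 → laminar flow, so f = 64/Re = 64/1360 = 0.04705 (the turbulent correlation is not needed).
Darcy-Weisbach: ΔP = f(L/D)(ρV²/2) = 0.04705·(2.73/0.0369)·(1160·0.06483²/2) = 0.04705·73.98·2.438 = 8.486 Pa.
Pumping power P = QΔP = 6.933e-05·8.486 = 5.883×10^-4 W = 5.88×10^-4 W.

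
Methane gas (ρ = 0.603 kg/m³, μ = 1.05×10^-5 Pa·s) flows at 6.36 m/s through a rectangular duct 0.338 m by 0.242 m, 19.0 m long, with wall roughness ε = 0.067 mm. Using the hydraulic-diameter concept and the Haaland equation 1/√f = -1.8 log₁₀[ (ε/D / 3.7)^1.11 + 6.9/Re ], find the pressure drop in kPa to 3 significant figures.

ΔP ≈ 0.0155 kPa

Hydraulic diameter D_h = 4A/P = 4·(0.338·0.242)/(2·(0.338+0.242)) = 0.3272/1.16 = 0.2821 m.
Re = ρVD_h/μ = 0.603·6.36·0.2821/1.05e-05 = 1.03e+05.
ε/D_h = 6.7e-05/0.2821 = 0.000238; Haaland gives 1/√f = -1.8 log₁₀[2.22e-05+6.7e-05] = 7.29, so f = 0.01882.
ΔP = f(L/D_h)(ρV²/2) = 0.01882·19/0.2821·12.2 = 15.46 Pa.
ΔP = 0.0155 kPa.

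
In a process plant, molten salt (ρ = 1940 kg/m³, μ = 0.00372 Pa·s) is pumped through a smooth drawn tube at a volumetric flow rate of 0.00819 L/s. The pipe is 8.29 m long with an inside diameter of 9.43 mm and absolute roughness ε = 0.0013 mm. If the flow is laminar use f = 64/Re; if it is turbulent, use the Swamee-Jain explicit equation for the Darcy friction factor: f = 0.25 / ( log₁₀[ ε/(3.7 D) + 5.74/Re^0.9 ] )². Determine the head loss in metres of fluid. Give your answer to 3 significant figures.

h_f ≈ 0.0684 m

Q = 0.00819 L/s = 0.00819/1000 = 8.19e-06 m³/s.
Cross-sectional area A = πD²/4 = π(0.00943)²/4 = 6.984e-05 m²; mean velocity V = Q/A = 8.19e-06/6.984e-05 = 0.1173 m/s.
Reynolds number Re = ρVD/μ = 1940 · 0.1173 · 0.00943 / 0.00372 = 576.7.
Re < 2300 → laminar flow, so f = 64/Re = 64/576.7 = 0.111 (the turbulent correlation is not needed).
Darcy-Weisbach: ΔP = f(L/D)(ρV²/2) = 0.111·(8.29/0.00943)·(1940·0.1173²/2) = 0.111·879.1·13.34 = 1301 Pa.
Head loss h_f = ΔP/(ρg) = 1301/(1940·9.81) = 0.0684 m.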